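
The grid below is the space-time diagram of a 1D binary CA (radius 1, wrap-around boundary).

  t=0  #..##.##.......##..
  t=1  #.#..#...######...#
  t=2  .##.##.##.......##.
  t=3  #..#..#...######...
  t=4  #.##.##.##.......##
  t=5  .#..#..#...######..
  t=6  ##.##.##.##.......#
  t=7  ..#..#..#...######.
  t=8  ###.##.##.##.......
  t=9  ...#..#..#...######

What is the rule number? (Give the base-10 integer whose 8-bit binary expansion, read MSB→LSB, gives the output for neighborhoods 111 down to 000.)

39

  nb ###: next=.  (t=1,i=10, bit7=0)
  nb ##.: next=.  (t=0,i=4, bit6=0)
  nb #.#: next=#  (t=0,i=5, bit5=1)
  nb #..: next=.  (t=0,i=1, bit4=0)
  nb .##: next=.  (t=0,i=3, bit3=0)
  nb .#.: next=#  (t=0,i=0, bit2=1)
  nb ..#: next=#  (t=0,i=2, bit1=1)
  nb ...: next=#  (t=0,i=9, bit0=1)
  bits 00100111 = 39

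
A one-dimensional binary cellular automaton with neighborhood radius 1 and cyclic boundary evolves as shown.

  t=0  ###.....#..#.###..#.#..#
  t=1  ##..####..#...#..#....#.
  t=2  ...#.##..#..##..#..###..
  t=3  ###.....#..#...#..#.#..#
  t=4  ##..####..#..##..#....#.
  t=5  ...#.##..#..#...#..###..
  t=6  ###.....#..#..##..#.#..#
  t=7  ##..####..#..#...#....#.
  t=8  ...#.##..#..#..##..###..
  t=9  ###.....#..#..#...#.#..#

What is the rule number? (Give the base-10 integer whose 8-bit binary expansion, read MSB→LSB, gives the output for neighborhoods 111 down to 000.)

  ###|#  b7=1 t=0,i=0
  ##.|.  b6=0 t=0,i=2
  #.#|.  b5=0 t=0,i=12
  #..|.  b4=0 t=0,i=3
  .##|.  b3=0 t=0,i=13
  .#.|.  b2=0 t=0,i=8
  ..#|#  b1=1 t=0,i=7
  ...|#  b0=1 t=0,i=4
  bits 10000011 = 131

131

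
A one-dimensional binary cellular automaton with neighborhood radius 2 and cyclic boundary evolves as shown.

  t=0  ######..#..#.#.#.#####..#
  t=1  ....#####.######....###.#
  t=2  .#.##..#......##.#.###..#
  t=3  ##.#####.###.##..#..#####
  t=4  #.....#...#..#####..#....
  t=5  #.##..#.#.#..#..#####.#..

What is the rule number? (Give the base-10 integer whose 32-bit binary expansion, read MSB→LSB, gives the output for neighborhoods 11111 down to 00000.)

1383552249

  [31] ##### => .  t=0,i=1
  [30] ####. => #  t=0,i=4
  [29] ###.# => .  t=1,i=8
  [28] ###.. => #  t=0,i=5
  [27] ##.## => .  t=1,i=9
  [26] ##.#. => .  t=1,i=23
  [25] ##..# => #  t=0,i=6
  [24] ##... => .  t=1,i=16
  [23] #.### => .  t=0,i=17
  [22] #.##. => #  t=2,i=3
  [21] #.#.# => #  t=0,i=13
  [20] #.#.. => #  t=1,i=24
  [19] #..## => .  t=0,i=23
  [18] #..#. => #  t=0,i=7
  [17] #...# => #  t=4,i=8
  [16] #.... => #  t=1,i=1
  [15] .#### => .  t=0,i=0
  [14] .###. => #  t=1,i=21
  [13] .##.# => .  t=2,i=15
  [12] .##.. => #  t=2,i=4
  [11] .#.## => .  t=0,i=16
  [10] .#.#. => #  t=0,i=12
  [9] .#..# => .  t=0,i=9
  [8] .#... => .  t=1,i=0
  [7] ..### => #  t=0,i=24
  [6] ..##. => #  t=2,i=14
  [5] ..#.# => #  t=0,i=11
  [4] ..#.. => #  t=0,i=8
  [3] ...## => #  t=1,i=3
  [2] ...#. => .  t=4,i=5
  [1] ....# => .  t=1,i=2
  [0] ..... => #  t=2,i=10
  bits 01010010011101110101010011111001 = 1383552249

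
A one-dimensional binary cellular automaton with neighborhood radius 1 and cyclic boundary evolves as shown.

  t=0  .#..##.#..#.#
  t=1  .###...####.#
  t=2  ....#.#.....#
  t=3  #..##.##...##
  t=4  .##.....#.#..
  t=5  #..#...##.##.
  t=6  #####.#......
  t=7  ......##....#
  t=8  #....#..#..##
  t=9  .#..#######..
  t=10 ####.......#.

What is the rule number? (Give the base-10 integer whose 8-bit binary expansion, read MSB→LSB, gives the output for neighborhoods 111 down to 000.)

22

  ###|.  b7=0 t=1,i=2
  ##.|.  b6=0 t=0,i=5
  #.#|.  b5=0 t=0,i=0
  #..|#  b4=1 t=0,i=2
  .##|.  b3=0 t=0,i=4
  .#.|#  b2=1 t=0,i=1
  ..#|#  b1=1 t=0,i=3
  ...|.  b0=0 t=1,i=5
  bits 00010110 = 22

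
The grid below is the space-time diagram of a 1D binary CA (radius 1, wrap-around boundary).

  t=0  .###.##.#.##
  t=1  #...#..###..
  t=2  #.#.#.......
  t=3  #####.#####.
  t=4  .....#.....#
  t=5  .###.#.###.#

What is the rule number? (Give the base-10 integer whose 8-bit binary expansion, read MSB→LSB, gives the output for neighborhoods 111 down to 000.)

37

  ###|.  b7=0 t=0,i=2
  ##.|.  b6=0 t=0,i=3
  #.#|#  b5=1 t=0,i=0
  #..|.  b4=0 t=1,i=1
  .##|.  b3=0 t=0,i=1
  .#.|#  b2=1 t=0,i=8
  ..#|.  b1=0 t=1,i=3
  ...|#  b0=1 t=1,i=2
  bits 00100101 = 37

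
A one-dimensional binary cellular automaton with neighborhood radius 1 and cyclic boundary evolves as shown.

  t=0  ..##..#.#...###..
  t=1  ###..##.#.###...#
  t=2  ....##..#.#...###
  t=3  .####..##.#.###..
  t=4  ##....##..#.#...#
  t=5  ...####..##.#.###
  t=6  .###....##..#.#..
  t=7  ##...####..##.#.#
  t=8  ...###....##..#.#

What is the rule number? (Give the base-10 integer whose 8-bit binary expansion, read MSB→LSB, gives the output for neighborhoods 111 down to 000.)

  ### -> .   bit 7 = 0  t=0,i=13
  ##. -> .   bit 6 = 0  t=0,i=3
  #.# -> .   bit 5 = 0  t=0,i=7
  #.. -> .   bit 4 = 0  t=0,i=4
  .## -> #   bit 3 = 1  t=0,i=2
  .#. -> #   bit 2 = 1  t=0,i=6
  ..# -> #   bit 1 = 1  t=0,i=1
  ... -> #   bit 0 = 1  t=0,i=0
  bits 00001111 = 15

15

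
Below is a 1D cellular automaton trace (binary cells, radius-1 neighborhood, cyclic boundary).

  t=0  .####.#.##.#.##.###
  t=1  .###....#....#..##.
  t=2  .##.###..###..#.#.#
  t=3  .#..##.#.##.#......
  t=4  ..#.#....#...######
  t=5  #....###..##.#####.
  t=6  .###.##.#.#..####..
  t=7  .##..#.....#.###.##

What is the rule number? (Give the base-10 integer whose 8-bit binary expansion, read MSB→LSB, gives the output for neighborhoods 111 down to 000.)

153

  [7] ### => #  t=0,i=2
  [6] ##. => .  t=0,i=4
  [5] #.# => .  t=0,i=0
  [4] #.. => #  t=1,i=4
  [3] .## => #  t=0,i=1
  [2] .#. => .  t=0,i=6
  [1] ..# => .  t=1,i=0
  [0] ... => #  t=1,i=5
  bits 10011001 = 153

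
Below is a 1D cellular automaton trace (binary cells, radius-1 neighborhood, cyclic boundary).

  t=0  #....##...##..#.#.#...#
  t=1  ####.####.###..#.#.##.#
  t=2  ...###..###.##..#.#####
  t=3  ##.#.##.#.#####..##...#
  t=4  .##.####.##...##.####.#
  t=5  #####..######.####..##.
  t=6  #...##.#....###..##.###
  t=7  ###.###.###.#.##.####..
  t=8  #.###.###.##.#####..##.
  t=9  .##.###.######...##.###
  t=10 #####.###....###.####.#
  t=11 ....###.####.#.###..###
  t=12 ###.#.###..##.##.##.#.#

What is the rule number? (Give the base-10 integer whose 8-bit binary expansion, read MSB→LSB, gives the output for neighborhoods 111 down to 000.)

  ###|.  b7=0 t=1,i=0
  ##.|#  b6=1 t=0,i=0
  #.#|#  b5=1 t=0,i=15
  #..|#  b4=1 t=0,i=1
  .##|#  b3=1 t=0,i=5
  .#.|.  b2=0 t=0,i=14
  ..#|.  b1=0 t=0,i=4
  ...|#  b0=1 t=0,i=2
  bits 01111001 = 121

121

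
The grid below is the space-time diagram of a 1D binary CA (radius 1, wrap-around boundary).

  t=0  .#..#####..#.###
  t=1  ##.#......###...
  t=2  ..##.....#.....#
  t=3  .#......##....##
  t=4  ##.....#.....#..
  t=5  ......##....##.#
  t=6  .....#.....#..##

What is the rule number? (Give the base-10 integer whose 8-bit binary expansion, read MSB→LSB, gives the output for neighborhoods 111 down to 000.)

  nb ###: next=.  (t=0,i=5, bit7=0)
  nb ##.: next=.  (t=0,i=8, bit6=0)
  nb #.#: next=#  (t=0,i=0, bit5=1)
  nb #..: next=.  (t=0,i=2, bit4=0)
  nb .##: next=.  (t=0,i=4, bit3=0)
  nb .#.: next=#  (t=0,i=1, bit2=1)
  nb ..#: next=#  (t=0,i=3, bit1=1)
  nb ...: next=.  (t=1,i=5, bit0=0)
  bits 00100110 = 38

38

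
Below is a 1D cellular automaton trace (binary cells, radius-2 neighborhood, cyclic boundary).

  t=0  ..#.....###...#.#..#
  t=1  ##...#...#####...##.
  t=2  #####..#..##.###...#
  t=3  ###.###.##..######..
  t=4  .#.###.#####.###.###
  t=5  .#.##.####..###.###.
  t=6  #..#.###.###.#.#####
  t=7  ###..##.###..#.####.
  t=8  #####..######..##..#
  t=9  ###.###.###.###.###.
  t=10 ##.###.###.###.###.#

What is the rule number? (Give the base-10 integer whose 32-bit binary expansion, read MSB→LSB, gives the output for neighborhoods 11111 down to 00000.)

  ##### -> #   bit 31 = 1  t=1,i=11
  ####. -> .   bit 30 = 0  t=1,i=12
  ###.# -> .   bit 29 = 0  t=3,i=2
  ###.. -> #   bit 28 = 1  t=0,i=10
  ##.## -> #   bit 27 = 1  t=1,i=19
  ##.#. -> .   bit 26 = 0  t=4,i=0
  ##..# -> #   bit 25 = 1  t=2,i=5
  ##... -> #   bit 24 = 1  t=0,i=11
  #.### -> #   bit 23 = 1  t=2,i=13
  #.##. -> #   bit 22 = 1  t=1,i=0
  #.#.# -> #   bit 21 = 1  t=4,i=1
  #.#.. -> .   bit 20 = 0  t=0,i=16
  #..## -> #   bit 19 = 1  t=2,i=9
  #..#. -> #   bit 18 = 1  t=0,i=1
  #...# -> #   bit 17 = 1  t=0,i=12
  #.... -> .   bit 16 = 0  t=0,i=4
  .#### -> #   bit 15 = 1  t=1,i=10
  .###. -> #   bit 14 = 1  t=0,i=9
  .##.# -> .   bit 13 = 0  t=1,i=18
  .##.. -> #   bit 12 = 1  t=1,i=1
  .#.## -> .   bit 11 = 0  t=4,i=2
  .#.#. -> .   bit 10 = 0  t=0,i=15
  .#..# -> #   bit 9 = 1  t=0,i=0
  .#... -> .   bit 8 = 0  t=0,i=3
  ..### -> .   bit 7 = 0  t=0,i=8
  ..##. -> .   bit 6 = 0  t=1,i=17
  ..#.# -> .   bit 5 = 0  t=0,i=14
  ..#.. -> .   bit 4 = 0  t=0,i=2
  ...## -> .   bit 3 = 0  t=0,i=7
  ...#. -> #   bit 2 = 1  t=0,i=13
  ....# -> .   bit 1 = 0  t=0,i=6
  ..... -> #   bit 0 = 1  t=0,i=5
  bits 10011011111011101101001000000101 = 2616119813

2616119813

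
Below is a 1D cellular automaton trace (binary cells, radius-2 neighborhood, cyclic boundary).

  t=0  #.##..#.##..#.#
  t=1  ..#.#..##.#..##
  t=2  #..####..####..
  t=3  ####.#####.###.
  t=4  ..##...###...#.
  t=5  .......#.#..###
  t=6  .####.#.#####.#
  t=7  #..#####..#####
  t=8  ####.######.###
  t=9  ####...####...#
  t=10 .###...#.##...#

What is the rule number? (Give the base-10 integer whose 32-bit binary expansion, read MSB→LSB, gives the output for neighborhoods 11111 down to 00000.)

4135128981

  ##### -> #   bit 31 = 1  t=3,i=7
  ####. -> #   bit 30 = 1  t=2,i=5
  ###.# -> #   bit 29 = 1  t=3,i=3
  ###.. -> #   bit 28 = 1  t=2,i=6
  ##.## -> .   bit 27 = 0  t=0,i=1
  ##.#. -> #   bit 26 = 1  t=1,i=9
  ##..# -> #   bit 25 = 1  t=0,i=4
  ##... -> .   bit 24 = 0  t=4,i=4
  #.### -> .   bit 23 = 0  t=3,i=0
  #.##. -> #   bit 22 = 1  t=0,i=2
  #.#.# -> #   bit 21 = 1  t=6,i=6
  #.#.. -> #   bit 20 = 1  t=1,i=4
  #..## -> #   bit 19 = 1  t=1,i=6
  #..#. -> .   bit 18 = 0  t=0,i=5
  #...# -> .   bit 17 = 0  t=4,i=0
  #.... -> #   bit 16 = 1  t=5,i=1
  .#### -> .   bit 15 = 0  t=2,i=4
  .###. -> .   bit 14 = 0  t=3,i=12
  .##.# -> .   bit 13 = 0  t=0,i=0
  .##.. -> .   bit 12 = 0  t=0,i=3
  .#.## -> #   bit 11 = 1  t=0,i=7
  .#.#. -> #   bit 10 = 1  t=1,i=3
  .#..# -> #   bit 9 = 1  t=1,i=5
  .#... -> #   bit 8 = 1  t=4,i=14
  ..### -> #   bit 7 = 1  t=2,i=3
  ..##. -> .   bit 6 = 0  t=1,i=7
  ..#.# -> .   bit 5 = 0  t=0,i=6
  ..#.. -> #   bit 4 = 1  t=2,i=0
  ...## -> .   bit 3 = 0  t=4,i=1
  ...#. -> #   bit 2 = 1  t=4,i=12
  ....# -> .   bit 1 = 0  t=5,i=5
  ..... -> #   bit 0 = 1  t=5,i=2
  bits 11110110011110010000111110010101 = 4135128981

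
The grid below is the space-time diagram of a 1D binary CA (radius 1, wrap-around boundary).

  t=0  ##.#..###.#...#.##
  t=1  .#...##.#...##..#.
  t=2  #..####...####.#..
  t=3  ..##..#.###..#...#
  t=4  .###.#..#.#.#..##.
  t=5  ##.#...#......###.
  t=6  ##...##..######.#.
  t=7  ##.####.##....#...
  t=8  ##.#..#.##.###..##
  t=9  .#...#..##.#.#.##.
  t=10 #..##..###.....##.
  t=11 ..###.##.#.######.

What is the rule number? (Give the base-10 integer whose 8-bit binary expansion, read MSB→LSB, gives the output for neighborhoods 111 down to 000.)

75

  nb ###: next=.  (t=0,i=0, bit7=0)
  nb ##.: next=#  (t=0,i=1, bit6=1)
  nb #.#: next=.  (t=0,i=2, bit5=0)
  nb #..: next=.  (t=0,i=4, bit4=0)
  nb .##: next=#  (t=0,i=6, bit3=1)
  nb .#.: next=.  (t=0,i=3, bit2=0)
  nb ..#: next=#  (t=0,i=5, bit1=1)
  nb ...: next=#  (t=0,i=12, bit0=1)
  bits 01001011 = 75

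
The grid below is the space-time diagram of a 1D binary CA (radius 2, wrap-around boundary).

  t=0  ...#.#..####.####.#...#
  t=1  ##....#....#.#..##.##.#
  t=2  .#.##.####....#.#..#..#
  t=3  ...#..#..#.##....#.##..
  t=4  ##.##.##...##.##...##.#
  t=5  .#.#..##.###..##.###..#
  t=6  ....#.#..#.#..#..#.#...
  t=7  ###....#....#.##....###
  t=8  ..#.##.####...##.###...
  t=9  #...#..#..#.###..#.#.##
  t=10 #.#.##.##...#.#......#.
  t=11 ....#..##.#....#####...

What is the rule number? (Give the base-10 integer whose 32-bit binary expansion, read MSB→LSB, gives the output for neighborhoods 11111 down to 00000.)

885199707

  #####|.  b31=0 t=7,i=0
  ####.|.  b30=0 t=0,i=10
  ###.#|#  b29=1 t=0,i=11
  ###..|#  b28=1 t=1,i=1
  ##.##|.  b27=0 t=0,i=12
  ##.#.|#  b26=1 t=0,i=17
  ##..#|.  b25=0 t=5,i=12
  ##...|.  b24=0 t=1,i=2
  #.###|#  b23=1 t=0,i=13
  #.##.|#  b22=1 t=1,i=19
  #.#.#|.  b21=0 t=2,i=1
  #.#..|.  b20=0 t=0,i=5
  #..##|.  b19=0 t=0,i=7
  #..#.|.  b18=0 t=2,i=18
  #...#|#  b17=1 t=0,i=1
  #....|#  b16=1 t=1,i=3
  .####|.  b15=0 t=0,i=9
  .###.|.  b14=0 t=1,i=0
  .##.#|.  b13=0 t=1,i=17
  .##..|#  b12=1 t=3,i=12
  .#.##|.  b11=0 t=2,i=2
  .#.#.|.  b10=0 t=0,i=4
  .#..#|#  b9=1 t=0,i=6
  .#...|#  b8=1 t=0,i=0
  ..###|.  b7=0 t=0,i=8
  ..##.|#  b6=1 t=1,i=16
  ..#.#|.  b5=0 t=0,i=3
  ..#..|#  b4=1 t=0,i=22
  ...##|#  b3=1 t=4,i=10
  ...#.|.  b2=0 t=0,i=2
  ....#|#  b1=1 t=1,i=4
  .....|#  b0=1 t=3,i=0
  bits 00110100110000110001001101011011 = 885199707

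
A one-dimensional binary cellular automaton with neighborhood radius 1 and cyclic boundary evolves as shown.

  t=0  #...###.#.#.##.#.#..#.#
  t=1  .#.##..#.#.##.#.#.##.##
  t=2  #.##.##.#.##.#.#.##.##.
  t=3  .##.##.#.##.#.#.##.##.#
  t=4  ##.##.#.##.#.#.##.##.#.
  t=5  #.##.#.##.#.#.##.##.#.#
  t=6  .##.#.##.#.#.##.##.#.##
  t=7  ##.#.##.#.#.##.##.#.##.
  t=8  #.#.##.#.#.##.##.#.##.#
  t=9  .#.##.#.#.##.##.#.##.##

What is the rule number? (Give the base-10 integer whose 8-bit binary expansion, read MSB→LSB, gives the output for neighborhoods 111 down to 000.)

  [7] ### => .  t=0,i=5
  [6] ##. => .  t=0,i=0
  [5] #.# => #  t=0,i=7
  [4] #.. => #  t=0,i=1
  [3] .## => #  t=0,i=4
  [2] .#. => .  t=0,i=8
  [1] ..# => #  t=0,i=3
  [0] ... => .  t=0,i=2
  bits 00111010 = 58

58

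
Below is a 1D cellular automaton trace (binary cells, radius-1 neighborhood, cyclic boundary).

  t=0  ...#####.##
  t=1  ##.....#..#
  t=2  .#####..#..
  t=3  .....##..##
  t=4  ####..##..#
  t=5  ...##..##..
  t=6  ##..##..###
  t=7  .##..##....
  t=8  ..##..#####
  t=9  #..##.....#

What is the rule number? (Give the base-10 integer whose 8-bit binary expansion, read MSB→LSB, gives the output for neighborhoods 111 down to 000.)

81

  [7] ### => .  t=0,i=4
  [6] ##. => #  t=0,i=7
  [5] #.# => .  t=0,i=8
  [4] #.. => #  t=0,i=0
  [3] .## => .  t=0,i=3
  [2] .#. => .  t=1,i=7
  [1] ..# => .  t=0,i=2
  [0] ... => #  t=0,i=1
  bits 01010001 = 81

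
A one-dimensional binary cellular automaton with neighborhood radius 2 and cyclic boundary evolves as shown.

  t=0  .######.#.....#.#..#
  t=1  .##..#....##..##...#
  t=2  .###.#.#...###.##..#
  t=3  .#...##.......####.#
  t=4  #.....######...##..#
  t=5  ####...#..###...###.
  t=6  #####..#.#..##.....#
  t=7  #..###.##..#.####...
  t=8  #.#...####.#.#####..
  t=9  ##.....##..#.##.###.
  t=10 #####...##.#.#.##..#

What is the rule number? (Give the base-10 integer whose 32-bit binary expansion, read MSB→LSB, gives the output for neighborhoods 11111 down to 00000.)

  nb #####: next=.  (t=0,i=3, bit31=0)
  nb ####.: next=#  (t=0,i=5, bit30=1)
  nb ###.#: next=.  (t=0,i=6, bit29=0)
  nb ###..: next=#  (t=4,i=11, bit28=1)
  nb ##.##: next=#  (t=2,i=14, bit27=1)
  nb ##.#.: next=.  (t=0,i=7, bit26=0)
  nb ##..#: next=#  (t=1,i=3, bit25=1)
  nb ##...: next=#  (t=1,i=16, bit24=1)
  nb #.###: next=#  (t=0,i=1, bit23=1)
  nb #.##.: next=#  (t=1,i=1, bit22=1)
  nb #.#.#: next=#  (t=2,i=5, bit21=1)
  nb #.#..: next=.  (t=0,i=8, bit20=0)
  nb #..##: next=#  (t=1,i=13, bit19=1)
  nb #..#.: next=.  (t=0,i=18, bit18=0)
  nb #...#: next=.  (t=1,i=17, bit17=0)
  nb #....: next=#  (t=0,i=10, bit16=1)
  nb .####: next=#  (t=0,i=2, bit15=1)
  nb .###.: next=.  (t=2,i=2, bit14=0)
  nb .##.#: next=.  (t=9,i=14, bit13=0)
  nb .##..: next=#  (t=1,i=2, bit12=1)
  nb .#.##: next=.  (t=0,i=0, bit11=0)
  nb .#.#.: next=#  (t=0,i=15, bit10=1)
  nb .#..#: next=.  (t=0,i=17, bit9=0)
  nb .#...: next=.  (t=0,i=9, bit8=0)
  nb ..###: next=.  (t=2,i=11, bit7=0)
  nb ..##.: next=.  (t=1,i=10, bit6=0)
  nb ..#.#: next=#  (t=0,i=14, bit5=1)
  nb ..#..: next=#  (t=1,i=5, bit4=1)
  nb ...##: next=.  (t=1,i=9, bit3=0)
  nb ...#.: next=.  (t=0,i=13, bit2=0)
  nb ....#: next=.  (t=0,i=12, bit1=0)
  nb .....: next=#  (t=0,i=11, bit0=1)
  bits 01011011111010011001010000110001 = 1542034481

1542034481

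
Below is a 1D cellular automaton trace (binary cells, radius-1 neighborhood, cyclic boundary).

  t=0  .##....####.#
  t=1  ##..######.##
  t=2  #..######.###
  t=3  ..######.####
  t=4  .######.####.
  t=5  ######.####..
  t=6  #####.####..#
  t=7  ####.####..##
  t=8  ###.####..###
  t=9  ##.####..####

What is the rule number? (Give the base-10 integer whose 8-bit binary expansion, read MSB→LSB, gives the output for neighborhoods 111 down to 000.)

175

  nb ###: next=#  (t=0,i=8, bit7=1)
  nb ##.: next=.  (t=0,i=2, bit6=0)
  nb #.#: next=#  (t=0,i=0, bit5=1)
  nb #..: next=.  (t=0,i=3, bit4=0)
  nb .##: next=#  (t=0,i=1, bit3=1)
  nb .#.: next=#  (t=0,i=12, bit2=1)
  nb ..#: next=#  (t=0,i=6, bit1=1)
  nb ...: next=#  (t=0,i=4, bit0=1)
  bits 10101111 = 175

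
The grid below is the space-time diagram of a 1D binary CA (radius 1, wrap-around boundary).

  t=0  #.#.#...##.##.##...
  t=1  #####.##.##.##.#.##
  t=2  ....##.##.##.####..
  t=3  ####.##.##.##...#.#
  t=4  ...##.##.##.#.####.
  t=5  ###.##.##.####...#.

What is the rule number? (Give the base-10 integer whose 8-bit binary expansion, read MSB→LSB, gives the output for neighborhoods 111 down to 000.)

103

  ### -> .   bit 7 = 0  t=1,i=0
  ##. -> #   bit 6 = 1  t=0,i=9
  #.# -> #   bit 5 = 1  t=0,i=1
  #.. -> .   bit 4 = 0  t=0,i=5
  .## -> .   bit 3 = 0  t=0,i=8
  .#. -> #   bit 2 = 1  t=0,i=0
  ..# -> #   bit 1 = 1  t=0,i=7
  ... -> #   bit 0 = 1  t=0,i=6
  bits 01100111 = 103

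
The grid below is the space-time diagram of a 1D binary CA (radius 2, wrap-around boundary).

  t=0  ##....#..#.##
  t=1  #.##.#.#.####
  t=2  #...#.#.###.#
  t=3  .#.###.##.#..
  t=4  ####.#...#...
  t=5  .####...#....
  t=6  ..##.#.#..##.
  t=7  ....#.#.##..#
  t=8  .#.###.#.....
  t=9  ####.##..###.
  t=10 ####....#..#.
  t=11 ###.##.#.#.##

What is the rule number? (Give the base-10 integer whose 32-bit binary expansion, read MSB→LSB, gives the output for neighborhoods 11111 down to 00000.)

  ##### -> .   bit 31 = 0  t=1,i=11
  ####. -> #   bit 30 = 1  t=0,i=0
  ###.# -> #   bit 29 = 1  t=1,i=0
  ###.. -> .   bit 28 = 0  t=0,i=1
  ##.## -> .   bit 27 = 0  t=1,i=1
  ##.#. -> #   bit 26 = 1  t=1,i=4
  ##..# -> .   bit 25 = 0  t=7,i=10
  ##... -> #   bit 24 = 1  t=0,i=2
  #.### -> #   bit 23 = 1  t=0,i=11
  #.##. -> .   bit 22 = 0  t=1,i=2
  #.#.# -> .   bit 21 = 0  t=1,i=5
  #.#.. -> .   bit 20 = 0  t=3,i=10
  #..## -> #   bit 19 = 1  t=6,i=9
  #..#. -> .   bit 18 = 0  t=0,i=8
  #...# -> .   bit 17 = 0  t=2,i=2
  #.... -> #   bit 16 = 1  t=0,i=3
  .#### -> #   bit 15 = 1  t=0,i=12
  .###. -> .   bit 14 = 0  t=2,i=9
  .##.# -> .   bit 13 = 0  t=1,i=3
  .##.. -> .   bit 12 = 0  t=2,i=0
  .#.## -> #   bit 11 = 1  t=0,i=10
  .#.#. -> #   bit 10 = 1  t=1,i=6
  .#..# -> #   bit 9 = 1  t=0,i=7
  .#... -> .   bit 8 = 0  t=3,i=11
  ..### -> .   bit 7 = 0  t=4,i=0
  ..##. -> .   bit 6 = 0  t=6,i=2
  ..#.# -> #   bit 5 = 1  t=0,i=9
  ..#.. -> .   bit 4 = 0  t=0,i=6
  ...## -> .   bit 3 = 0  t=4,i=12
  ...#. -> #   bit 2 = 1  t=0,i=5
  ....# -> .   bit 1 = 0  t=0,i=4
  ..... -> #   bit 0 = 1  t=5,i=11
  bits 01100101100010011000111000100101 = 1703513637

1703513637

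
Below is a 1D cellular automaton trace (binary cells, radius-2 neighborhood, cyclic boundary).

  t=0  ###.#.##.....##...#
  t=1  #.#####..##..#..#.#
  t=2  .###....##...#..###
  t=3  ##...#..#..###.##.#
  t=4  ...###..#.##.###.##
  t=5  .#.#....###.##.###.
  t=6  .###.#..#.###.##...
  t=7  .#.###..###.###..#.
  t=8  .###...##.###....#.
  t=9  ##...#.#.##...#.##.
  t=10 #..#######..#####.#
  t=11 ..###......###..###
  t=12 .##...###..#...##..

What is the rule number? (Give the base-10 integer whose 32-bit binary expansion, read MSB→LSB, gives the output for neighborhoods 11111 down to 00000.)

  ##### -> .   bit 31 = 0  t=1,i=4
  ####. -> .   bit 30 = 0  t=0,i=1
  ###.# -> #   bit 29 = 1  t=0,i=2
  ###.. -> .   bit 28 = 0  t=1,i=6
  ##.## -> #   bit 27 = 1  t=1,i=1
  ##.#. -> #   bit 26 = 1  t=0,i=3
  ##..# -> .   bit 25 = 0  t=1,i=7
  ##... -> .   bit 24 = 0  t=0,i=8
  #.### -> #   bit 23 = 1  t=1,i=2
  #.##. -> #   bit 22 = 1  t=0,i=6
  #.#.# -> #   bit 21 = 1  t=0,i=4
  #.#.. -> #   bit 20 = 1  t=5,i=3
  #..## -> #   bit 19 = 1  t=1,i=8
  #..#. -> .   bit 18 = 0  t=1,i=12
  #...# -> #   bit 17 = 1  t=0,i=16
  #.... -> #   bit 16 = 1  t=0,i=9
  .#### -> #   bit 15 = 1  t=0,i=0
  .###. -> .   bit 14 = 0  t=2,i=2
  .##.# -> .   bit 13 = 0  t=1,i=0
  .##.. -> .   bit 12 = 0  t=0,i=7
  .#.## -> #   bit 11 = 1  t=0,i=5
  .#.#. -> #   bit 10 = 1  t=5,i=2
  .#..# -> .   bit 9 = 0  t=1,i=14
  .#... -> .   bit 8 = 0  t=5,i=4
  ..### -> #   bit 7 = 1  t=0,i=18
  ..##. -> #   bit 6 = 1  t=0,i=13
  ..#.# -> #   bit 5 = 1  t=1,i=16
  ..#.. -> #   bit 4 = 1  t=1,i=13
  ...## -> .   bit 3 = 0  t=0,i=12
  ...#. -> #   bit 2 = 1  t=2,i=12
  ....# -> .   bit 1 = 0  t=0,i=11
  ..... -> #   bit 0 = 1  t=0,i=10
  bits 00101100111110111000110011110101 = 754683125

754683125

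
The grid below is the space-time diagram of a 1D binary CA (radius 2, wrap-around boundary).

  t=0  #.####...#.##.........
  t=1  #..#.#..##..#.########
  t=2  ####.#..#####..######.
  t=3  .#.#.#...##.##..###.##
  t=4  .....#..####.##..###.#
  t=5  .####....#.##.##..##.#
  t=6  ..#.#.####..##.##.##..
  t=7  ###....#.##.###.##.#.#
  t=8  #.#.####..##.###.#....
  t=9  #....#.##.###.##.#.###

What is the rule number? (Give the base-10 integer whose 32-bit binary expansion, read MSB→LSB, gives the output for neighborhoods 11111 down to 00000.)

  #####|#  b31=1 t=1,i=16
  ####.|.  b30=0 t=0,i=4
  ###.#|#  b29=1 t=2,i=3
  ###..|#  b28=1 t=0,i=5
  ##.##|#  b27=1 t=2,i=21
  ##.#.|.  b26=0 t=2,i=4
  ##..#|#  b25=1 t=1,i=1
  ##...|.  b24=0 t=0,i=6
  #.###|.  b23=0 t=0,i=2
  #.##.|.  b22=0 t=0,i=11
  #.#.#|.  b21=0 t=3,i=1
  #.#..|#  b20=1 t=1,i=5
  #..##|.  b19=0 t=1,i=7
  #..#.|#  b18=1 t=1,i=2
  #...#|.  b17=0 t=0,i=7
  #....|#  b16=1 t=0,i=14
  .####|#  b15=1 t=0,i=3
  .###.|#  b14=1 t=3,i=17
  .##.#|#  b13=1 t=3,i=10
  .##..|#  b12=1 t=0,i=12
  .#.##|.  b11=0 t=0,i=1
  .#.#.|.  b10=0 t=1,i=4
  .#..#|.  b9=0 t=1,i=6
  .#...|.  b8=0 t=3,i=6
  ..###|.  b7=0 t=2,i=8
  ..##.|#  b6=1 t=1,i=8
  ..#.#|#  b5=1 t=0,i=0
  ..#..|.  b4=0 t=4,i=5
  ...##|#  b3=1 t=3,i=8
  ...#.|#  b2=1 t=0,i=8
  ....#|#  b1=1 t=0,i=20
  .....|#  b0=1 t=0,i=15
  bits 10111010000101011111000001101111 = 3121999983

3121999983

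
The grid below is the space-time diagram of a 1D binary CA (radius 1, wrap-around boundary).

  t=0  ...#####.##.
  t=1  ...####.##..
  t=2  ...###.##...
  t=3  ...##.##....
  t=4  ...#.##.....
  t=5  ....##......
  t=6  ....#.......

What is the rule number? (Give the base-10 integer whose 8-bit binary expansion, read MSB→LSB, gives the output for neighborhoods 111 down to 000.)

168

  ###|#  b7=1 t=0,i=4
  ##.|.  b6=0 t=0,i=7
  #.#|#  b5=1 t=0,i=8
  #..|.  b4=0 t=0,i=11
  .##|#  b3=1 t=0,i=3
  .#.|.  b2=0 t=4,i=3
  ..#|.  b1=0 t=0,i=2
  ...|.  b0=0 t=0,i=0
  bits 10101000 = 168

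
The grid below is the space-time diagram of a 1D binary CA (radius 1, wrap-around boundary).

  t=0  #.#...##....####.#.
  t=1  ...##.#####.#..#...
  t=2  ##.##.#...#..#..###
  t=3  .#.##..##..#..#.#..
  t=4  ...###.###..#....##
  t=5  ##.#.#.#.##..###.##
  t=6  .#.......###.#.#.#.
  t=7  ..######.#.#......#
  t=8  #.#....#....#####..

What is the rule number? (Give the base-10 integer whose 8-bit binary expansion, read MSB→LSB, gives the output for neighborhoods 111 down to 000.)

  ### -> .   bit 7 = 0  t=0,i=13
  ##. -> #   bit 6 = 1  t=0,i=7
  #.# -> .   bit 5 = 0  t=0,i=1
  #.. -> #   bit 4 = 1  t=0,i=3
  .## -> #   bit 3 = 1  t=0,i=6
  .#. -> .   bit 2 = 0  t=0,i=0
  ..# -> .   bit 1 = 0  t=0,i=5
  ... -> #   bit 0 = 1  t=0,i=4
  bits 01011001 = 89

89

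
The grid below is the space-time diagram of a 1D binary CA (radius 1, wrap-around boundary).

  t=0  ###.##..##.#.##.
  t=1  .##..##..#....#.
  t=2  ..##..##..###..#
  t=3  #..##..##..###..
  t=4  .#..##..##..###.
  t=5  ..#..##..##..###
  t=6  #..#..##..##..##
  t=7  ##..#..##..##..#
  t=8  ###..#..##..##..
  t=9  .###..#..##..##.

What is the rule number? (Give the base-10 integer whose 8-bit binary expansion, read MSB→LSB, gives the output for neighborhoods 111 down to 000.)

209

  nb ###: next=#  (t=0,i=1, bit7=1)
  nb ##.: next=#  (t=0,i=2, bit6=1)
  nb #.#: next=.  (t=0,i=3, bit5=0)
  nb #..: next=#  (t=0,i=6, bit4=1)
  nb .##: next=.  (t=0,i=0, bit3=0)
  nb .#.: next=.  (t=0,i=11, bit2=0)
  nb ..#: next=.  (t=0,i=7, bit1=0)
  nb ...: next=#  (t=1,i=11, bit0=1)
  bits 11010001 = 209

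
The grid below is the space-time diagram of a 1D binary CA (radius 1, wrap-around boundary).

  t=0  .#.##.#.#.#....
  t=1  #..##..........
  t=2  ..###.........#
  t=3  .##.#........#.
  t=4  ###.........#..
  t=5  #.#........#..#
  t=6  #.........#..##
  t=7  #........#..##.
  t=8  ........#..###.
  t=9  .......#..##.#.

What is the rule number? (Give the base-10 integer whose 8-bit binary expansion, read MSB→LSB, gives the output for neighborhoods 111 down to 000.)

  nb ###: next=.  (t=2,i=3, bit7=0)
  nb ##.: next=#  (t=0,i=4, bit6=1)
  nb #.#: next=.  (t=0,i=2, bit5=0)
  nb #..: next=.  (t=0,i=11, bit4=0)
  nb .##: next=#  (t=0,i=3, bit3=1)
  nb .#.: next=.  (t=0,i=1, bit2=0)
  nb ..#: next=#  (t=0,i=0, bit1=1)
  nb ...: next=.  (t=0,i=12, bit0=0)
  bits 01001010 = 74

74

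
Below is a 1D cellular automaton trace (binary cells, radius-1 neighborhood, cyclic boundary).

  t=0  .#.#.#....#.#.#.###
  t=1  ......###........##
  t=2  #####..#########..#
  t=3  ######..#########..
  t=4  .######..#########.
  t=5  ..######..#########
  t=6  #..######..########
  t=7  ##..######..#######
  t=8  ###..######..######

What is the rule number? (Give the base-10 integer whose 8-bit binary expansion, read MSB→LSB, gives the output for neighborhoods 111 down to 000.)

  ###|#  b7=1 t=0,i=17
  ##.|#  b6=1 t=0,i=18
  #.#|.  b5=0 t=0,i=0
  #..|#  b4=1 t=0,i=6
  .##|.  b3=0 t=0,i=16
  .#.|.  b2=0 t=0,i=1
  ..#|.  b1=0 t=0,i=9
  ...|#  b0=1 t=0,i=7
  bits 11010001 = 209

209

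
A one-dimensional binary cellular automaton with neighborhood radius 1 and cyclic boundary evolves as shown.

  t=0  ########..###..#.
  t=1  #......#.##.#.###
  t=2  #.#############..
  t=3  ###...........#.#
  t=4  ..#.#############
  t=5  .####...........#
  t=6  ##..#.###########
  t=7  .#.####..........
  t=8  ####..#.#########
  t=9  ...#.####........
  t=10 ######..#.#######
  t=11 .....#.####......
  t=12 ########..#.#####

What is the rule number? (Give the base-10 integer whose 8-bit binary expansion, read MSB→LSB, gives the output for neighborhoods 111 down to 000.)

111

  [7] ### => .  t=0,i=1
  [6] ##. => #  t=0,i=7
  [5] #.# => #  t=0,i=16
  [4] #.. => .  t=0,i=8
  [3] .## => #  t=0,i=0
  [2] .#. => #  t=0,i=15
  [1] ..# => #  t=0,i=9
  [0] ... => #  t=1,i=2
  bits 01101111 = 111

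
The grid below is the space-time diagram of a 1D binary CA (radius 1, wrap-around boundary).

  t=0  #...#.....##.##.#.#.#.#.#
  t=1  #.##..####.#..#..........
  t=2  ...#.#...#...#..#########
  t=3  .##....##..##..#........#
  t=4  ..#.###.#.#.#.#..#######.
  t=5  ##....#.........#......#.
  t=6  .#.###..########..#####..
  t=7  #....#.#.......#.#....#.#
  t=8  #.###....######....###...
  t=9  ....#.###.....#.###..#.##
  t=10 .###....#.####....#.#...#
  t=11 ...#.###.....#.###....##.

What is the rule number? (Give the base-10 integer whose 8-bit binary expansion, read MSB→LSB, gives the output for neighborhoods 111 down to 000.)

  nb ###: next=.  (t=1,i=7, bit7=0)
  nb ##.: next=#  (t=0,i=0, bit6=1)
  nb #.#: next=.  (t=0,i=12, bit5=0)
  nb #..: next=.  (t=0,i=1, bit4=0)
  nb .##: next=.  (t=0,i=10, bit3=0)
  nb .#.: next=.  (t=0,i=4, bit2=0)
  nb ..#: next=#  (t=0,i=3, bit1=1)
  nb ...: next=#  (t=0,i=2, bit0=1)
  bits 01000011 = 67

67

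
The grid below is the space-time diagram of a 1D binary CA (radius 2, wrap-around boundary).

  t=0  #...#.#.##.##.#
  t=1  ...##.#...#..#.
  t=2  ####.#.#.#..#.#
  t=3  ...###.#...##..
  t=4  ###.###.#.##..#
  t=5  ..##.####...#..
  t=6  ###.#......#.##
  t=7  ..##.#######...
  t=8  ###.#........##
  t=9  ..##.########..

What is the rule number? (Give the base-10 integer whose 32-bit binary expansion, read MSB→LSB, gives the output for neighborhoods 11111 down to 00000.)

774193519

  #####|.  b31=0 t=2,i=1
  ####.|.  b30=0 t=2,i=2
  ###.#|#  b29=1 t=2,i=3
  ###..|.  b28=0 t=5,i=8
  ##.##|#  b27=1 t=0,i=10
  ##.#.|#  b26=1 t=1,i=5
  ##..#|#  b25=1 t=4,i=12
  ##...|.  b24=0 t=0,i=1
  #.###|.  b23=0 t=2,i=14
  #.##.|.  b22=0 t=0,i=8
  #.#.#|#  b21=1 t=0,i=6
  #.#..|.  b20=0 t=1,i=6
  #..##|.  b19=0 t=4,i=13
  #..#.|#  b18=1 t=1,i=12
  #...#|.  b17=0 t=0,i=2
  #....|#  b16=1 t=1,i=0
  .####|.  b15=0 t=2,i=0
  .###.|#  b14=1 t=3,i=4
  .##.#|.  b13=0 t=0,i=9
  .##..|.  b12=0 t=0,i=0
  .#.##|.  b11=0 t=0,i=7
  .#.#.|.  b10=0 t=0,i=5
  .#..#|.  b9=0 t=1,i=11
  .#...|#  b8=1 t=1,i=7
  ..###|.  b7=0 t=3,i=3
  ..##.|#  b6=1 t=1,i=3
  ..#.#|#  b5=1 t=0,i=4
  ..#..|.  b4=0 t=1,i=10
  ...##|#  b3=1 t=1,i=2
  ...#.|#  b2=1 t=0,i=3
  ....#|#  b1=1 t=1,i=1
  .....|#  b0=1 t=3,i=0
  bits 00101110001001010100000101101111 = 774193519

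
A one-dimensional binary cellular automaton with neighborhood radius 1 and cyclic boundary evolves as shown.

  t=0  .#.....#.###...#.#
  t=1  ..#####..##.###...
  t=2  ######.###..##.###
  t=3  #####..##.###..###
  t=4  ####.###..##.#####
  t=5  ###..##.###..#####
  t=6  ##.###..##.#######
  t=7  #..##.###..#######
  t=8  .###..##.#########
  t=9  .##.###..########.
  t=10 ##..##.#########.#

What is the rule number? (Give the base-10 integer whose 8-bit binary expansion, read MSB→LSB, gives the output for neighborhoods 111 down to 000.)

155

  ###|#  b7=1 t=0,i=10
  ##.|.  b6=0 t=0,i=11
  #.#|.  b5=0 t=0,i=0
  #..|#  b4=1 t=0,i=2
  .##|#  b3=1 t=0,i=9
  .#.|.  b2=0 t=0,i=1
  ..#|#  b1=1 t=0,i=6
  ...|#  b0=1 t=0,i=3
  bits 10011011 = 155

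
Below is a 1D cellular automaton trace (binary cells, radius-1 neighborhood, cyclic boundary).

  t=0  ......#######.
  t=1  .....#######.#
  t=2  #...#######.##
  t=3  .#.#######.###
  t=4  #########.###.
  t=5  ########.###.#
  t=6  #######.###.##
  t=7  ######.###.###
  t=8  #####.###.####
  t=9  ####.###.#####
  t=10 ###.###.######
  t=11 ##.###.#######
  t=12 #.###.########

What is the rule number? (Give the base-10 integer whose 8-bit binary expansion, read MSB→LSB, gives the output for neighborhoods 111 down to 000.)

  nb ###: next=#  (t=0,i=7, bit7=1)
  nb ##.: next=.  (t=0,i=12, bit6=0)
  nb #.#: next=#  (t=1,i=12, bit5=1)
  nb #..: next=#  (t=0,i=13, bit4=1)
  nb .##: next=#  (t=0,i=6, bit3=1)
  nb .#.: next=#  (t=1,i=13, bit2=1)
  nb ..#: next=#  (t=0,i=5, bit1=1)
  nb ...: next=.  (t=0,i=0, bit0=0)
  bits 10111110 = 190

190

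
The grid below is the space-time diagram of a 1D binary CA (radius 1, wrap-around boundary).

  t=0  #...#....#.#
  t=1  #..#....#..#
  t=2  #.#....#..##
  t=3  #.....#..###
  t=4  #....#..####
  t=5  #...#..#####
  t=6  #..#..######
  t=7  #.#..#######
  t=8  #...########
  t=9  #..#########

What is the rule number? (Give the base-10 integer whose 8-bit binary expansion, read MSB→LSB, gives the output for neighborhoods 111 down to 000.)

202

  ###|#  b7=1 t=2,i=11
  ##.|#  b6=1 t=0,i=0
  #.#|.  b5=0 t=0,i=10
  #..|.  b4=0 t=0,i=1
  .##|#  b3=1 t=0,i=11
  .#.|.  b2=0 t=0,i=4
  ..#|#  b1=1 t=0,i=3
  ...|.  b0=0 t=0,i=2
  bits 11001010 = 202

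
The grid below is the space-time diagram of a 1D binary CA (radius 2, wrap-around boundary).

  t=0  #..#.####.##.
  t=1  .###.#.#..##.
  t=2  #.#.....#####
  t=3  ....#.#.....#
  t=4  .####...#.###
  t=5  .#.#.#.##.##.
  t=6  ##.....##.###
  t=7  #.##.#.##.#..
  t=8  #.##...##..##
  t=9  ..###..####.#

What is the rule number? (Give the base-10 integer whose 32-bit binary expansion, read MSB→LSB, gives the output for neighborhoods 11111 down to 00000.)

1137537654

  ##### -> .   bit 31 = 0  t=2,i=10
  ####. -> #   bit 30 = 1  t=0,i=7
  ###.# -> .   bit 29 = 0  t=0,i=8
  ###.. -> .   bit 28 = 0  t=4,i=4
  ##.## -> .   bit 27 = 0  t=0,i=9
  ##.#. -> .   bit 26 = 0  t=0,i=12
  ##..# -> #   bit 25 = 1  t=1,i=12
  ##... -> #   bit 24 = 1  t=4,i=5
  #.### -> #   bit 23 = 1  t=0,i=5
  #.##. -> #   bit 22 = 1  t=0,i=10
  #.#.# -> .   bit 21 = 0  t=1,i=5
  #.#.. -> .   bit 20 = 0  t=0,i=0
  #..## -> #   bit 19 = 1  t=1,i=0
  #..#. -> #   bit 18 = 1  t=0,i=2
  #...# -> .   bit 17 = 0  t=4,i=6
  #.... -> #   bit 16 = 1  t=2,i=4
  .#### -> .   bit 15 = 0  t=0,i=6
  .###. -> #   bit 14 = 1  t=1,i=2
  .##.# -> #   bit 13 = 1  t=0,i=11
  .##.. -> #   bit 12 = 1  t=1,i=11
  .#.## -> .   bit 11 = 0  t=0,i=4
  .#.#. -> .   bit 10 = 0  t=1,i=6
  .#..# -> #   bit 9 = 1  t=0,i=1
  .#... -> .   bit 8 = 0  t=2,i=3
  ..### -> .   bit 7 = 0  t=1,i=1
  ..##. -> #   bit 6 = 1  t=1,i=10
  ..#.# -> #   bit 5 = 1  t=0,i=3
  ..#.. -> #   bit 4 = 1  t=3,i=12
  ...## -> .   bit 3 = 0  t=2,i=7
  ...#. -> #   bit 2 = 1  t=3,i=3
  ....# -> #   bit 1 = 1  t=2,i=6
  ..... -> .   bit 0 = 0  t=2,i=5
  bits 01000011110011010111001001110110 = 1137537654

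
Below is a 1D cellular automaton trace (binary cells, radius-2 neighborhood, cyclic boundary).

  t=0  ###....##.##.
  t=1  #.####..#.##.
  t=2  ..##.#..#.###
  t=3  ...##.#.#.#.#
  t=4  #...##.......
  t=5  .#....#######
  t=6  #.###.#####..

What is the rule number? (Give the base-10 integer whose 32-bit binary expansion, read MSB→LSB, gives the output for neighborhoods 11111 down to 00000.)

2512495527

  nb #####: next=#  (t=5,i=8, bit31=1)
  nb ####.: next=.  (t=1,i=4, bit30=0)
  nb ###.#: next=.  (t=5,i=12, bit29=0)
  nb ###..: next=#  (t=0,i=2, bit28=1)
  nb ##.##: next=.  (t=0,i=9, bit27=0)
  nb ##.#.: next=#  (t=1,i=12, bit26=1)
  nb ##..#: next=.  (t=1,i=6, bit25=0)
  nb ##...: next=#  (t=0,i=3, bit24=1)
  nb #.###: next=#  (t=0,i=0, bit23=1)
  nb #.##.: next=#  (t=0,i=10, bit22=1)
  nb #.#.#: next=.  (t=1,i=0, bit21=0)
  nb #.#..: next=.  (t=2,i=5, bit20=0)
  nb #..##: next=.  (t=2,i=1, bit19=0)
  nb #..#.: next=.  (t=1,i=7, bit18=0)
  nb #...#: next=.  (t=3,i=1, bit17=0)
  nb #....: next=#  (t=0,i=4, bit16=1)
  nb .####: next=#  (t=1,i=3, bit15=1)
  nb .###.: next=.  (t=0,i=1, bit14=0)
  nb .##.#: next=#  (t=0,i=8, bit13=1)
  nb .##..: next=.  (t=4,i=5, bit12=0)
  nb .#.##: next=.  (t=1,i=1, bit11=0)
  nb .#.#.: next=.  (t=3,i=7, bit10=0)
  nb .#..#: next=#  (t=2,i=6, bit9=1)
  nb .#...: next=#  (t=3,i=0, bit8=1)
  nb ..###: next=#  (t=5,i=6, bit7=1)
  nb ..##.: next=.  (t=0,i=7, bit6=0)
  nb ..#.#: next=#  (t=1,i=8, bit5=1)
  nb ..#..: next=.  (t=4,i=0, bit4=0)
  nb ...##: next=.  (t=0,i=6, bit3=0)
  nb ...#.: next=#  (t=4,i=12, bit2=1)
  nb ....#: next=#  (t=0,i=5, bit1=1)
  nb .....: next=#  (t=4,i=8, bit0=1)
  bits 10010101110000011010001110100111 = 2512495527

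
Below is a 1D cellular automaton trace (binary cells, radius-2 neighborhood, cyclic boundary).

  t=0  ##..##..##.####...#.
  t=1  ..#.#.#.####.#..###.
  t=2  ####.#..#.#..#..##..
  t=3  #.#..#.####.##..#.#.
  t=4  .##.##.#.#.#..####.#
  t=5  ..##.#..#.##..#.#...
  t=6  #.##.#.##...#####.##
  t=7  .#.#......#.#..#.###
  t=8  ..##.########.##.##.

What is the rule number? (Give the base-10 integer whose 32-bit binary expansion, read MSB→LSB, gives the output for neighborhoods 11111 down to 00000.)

1251435767

  [31] ##### => .  t=6,i=14
  [30] ####. => #  t=0,i=13
  [29] ###.# => .  t=1,i=11
  [28] ###.. => .  t=0,i=14
  [27] ##.## => #  t=0,i=10
  [26] ##.#. => .  t=1,i=12
  [25] ##..# => #  t=0,i=2
  [24] ##... => .  t=0,i=15
  [23] #.### => #  t=0,i=11
  [22] #.##. => .  t=0,i=0
  [21] #.#.# => .  t=1,i=4
  [20] #.#.. => #  t=1,i=13
  [19] #..## => .  t=0,i=3
  [18] #..#. => #  t=2,i=7
  [17] #...# => #  t=0,i=16
  [16] #.... => #  t=5,i=18
  [15] .#### => .  t=0,i=12
  [14] .###. => #  t=1,i=17
  [13] .##.# => #  t=0,i=9
  [12] .##.. => .  t=0,i=1
  [11] .#.## => .  t=0,i=19
  [10] .#.#. => #  t=1,i=3
  [9] .#..# => .  t=1,i=14
  [8] .#... => .  t=5,i=17
  [7] ..### => #  t=1,i=16
  [6] ..##. => #  t=0,i=4
  [5] ..#.# => #  t=0,i=18
  [4] ..#.. => #  t=2,i=13
  [3] ...## => .  t=5,i=1
  [2] ...#. => #  t=0,i=17
  [1] ....# => #  t=5,i=0
  [0] ..... => #  t=5,i=19
  bits 01001010100101110110010011110111 = 1251435767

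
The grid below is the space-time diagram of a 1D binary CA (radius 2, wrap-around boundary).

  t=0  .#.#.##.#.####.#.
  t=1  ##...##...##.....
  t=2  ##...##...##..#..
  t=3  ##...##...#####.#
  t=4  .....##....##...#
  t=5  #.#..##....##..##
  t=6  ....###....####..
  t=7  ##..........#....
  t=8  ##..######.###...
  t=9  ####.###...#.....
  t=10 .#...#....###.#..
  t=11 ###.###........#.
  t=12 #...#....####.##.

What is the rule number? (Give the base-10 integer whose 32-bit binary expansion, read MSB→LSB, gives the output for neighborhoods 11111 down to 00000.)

2194452853

  #####|#  b31=1 t=3,i=12
  ####.|.  b30=0 t=0,i=12
  ###.#|.  b29=0 t=0,i=13
  ###..|.  b28=0 t=3,i=1
  ##.##|.  b27=0 t=3,i=15
  ##.#.|.  b26=0 t=0,i=7
  ##..#|#  b25=1 t=2,i=12
  ##...|.  b24=0 t=1,i=2
  #.###|#  b23=1 t=0,i=10
  #.##.|#  b22=1 t=0,i=5
  #.#.#|.  b21=0 t=0,i=3
  #.#..|.  b20=0 t=0,i=15
  #..##|#  b19=1 t=2,i=16
  #..#.|#  b18=1 t=0,i=0
  #...#|.  b17=0 t=1,i=3
  #....|.  b16=0 t=1,i=13
  .####|#  b15=1 t=0,i=11
  .###.|.  b14=0 t=3,i=0
  .##.#|#  b13=1 t=0,i=6
  .##..|#  b12=1 t=1,i=1
  .#.##|.  b11=0 t=0,i=4
  .#.#.|.  b10=0 t=0,i=2
  .#..#|.  b9=0 t=0,i=16
  .#...|#  b8=1 t=4,i=0
  ..###|.  b7=0 t=3,i=10
  ..##.|#  b6=1 t=1,i=0
  ..#.#|#  b5=1 t=0,i=1
  ..#..|#  b4=1 t=2,i=14
  ...##|.  b3=0 t=1,i=4
  ...#.|#  b2=1 t=4,i=15
  ....#|.  b1=0 t=1,i=15
  .....|#  b0=1 t=1,i=14
  bits 10000010110011001011000101110101 = 2194452853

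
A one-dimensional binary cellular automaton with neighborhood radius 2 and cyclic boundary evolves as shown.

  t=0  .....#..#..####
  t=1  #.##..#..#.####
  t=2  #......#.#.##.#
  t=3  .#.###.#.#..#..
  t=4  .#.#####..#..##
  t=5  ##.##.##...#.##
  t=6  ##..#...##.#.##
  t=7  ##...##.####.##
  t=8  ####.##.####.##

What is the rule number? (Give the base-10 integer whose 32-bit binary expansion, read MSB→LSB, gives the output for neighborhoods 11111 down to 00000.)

1973609443

  nb #####: next=.  (t=1,i=13, bit31=0)
  nb ####.: next=#  (t=0,i=13, bit30=1)
  nb ###.#: next=#  (t=1,i=0, bit29=1)
  nb ###..: next=#  (t=0,i=14, bit28=1)
  nb ##.##: next=.  (t=1,i=1, bit27=0)
  nb ##.#.: next=#  (t=3,i=6, bit26=1)
  nb ##..#: next=.  (t=1,i=4, bit25=0)
  nb ##...: next=#  (t=0,i=0, bit24=1)
  nb #.###: next=#  (t=1,i=11, bit23=1)
  nb #.##.: next=.  (t=1,i=2, bit22=0)
  nb #.#.#: next=#  (t=2,i=9, bit21=1)
  nb #.#..: next=.  (t=3,i=9, bit20=0)
  nb #..##: next=.  (t=0,i=10, bit19=0)
  nb #..#.: next=.  (t=0,i=7, bit18=0)
  nb #...#: next=#  (t=3,i=14, bit17=1)
  nb #....: next=.  (t=0,i=1, bit16=0)
  nb .####: next=#  (t=0,i=12, bit15=1)
  nb .###.: next=#  (t=3,i=4, bit14=1)
  nb .##.#: next=#  (t=2,i=12, bit13=1)
  nb .##..: next=.  (t=1,i=3, bit12=0)
  nb .#.##: next=.  (t=1,i=10, bit11=0)
  nb .#.#.: next=.  (t=2,i=8, bit10=0)
  nb .#..#: next=#  (t=0,i=6, bit9=1)
  nb .#...: next=#  (t=3,i=13, bit8=1)
  nb ..###: next=#  (t=0,i=11, bit7=1)
  nb ..##.: next=#  (t=4,i=13, bit6=1)
  nb ..#.#: next=#  (t=1,i=9, bit5=1)
  nb ..#..: next=.  (t=0,i=5, bit4=0)
  nb ...##: next=.  (t=6,i=7, bit3=0)
  nb ...#.: next=.  (t=0,i=4, bit2=0)
  nb ....#: next=#  (t=0,i=3, bit1=1)
  nb .....: next=#  (t=0,i=2, bit0=1)
  bits 01110101101000101110001111100011 = 1973609443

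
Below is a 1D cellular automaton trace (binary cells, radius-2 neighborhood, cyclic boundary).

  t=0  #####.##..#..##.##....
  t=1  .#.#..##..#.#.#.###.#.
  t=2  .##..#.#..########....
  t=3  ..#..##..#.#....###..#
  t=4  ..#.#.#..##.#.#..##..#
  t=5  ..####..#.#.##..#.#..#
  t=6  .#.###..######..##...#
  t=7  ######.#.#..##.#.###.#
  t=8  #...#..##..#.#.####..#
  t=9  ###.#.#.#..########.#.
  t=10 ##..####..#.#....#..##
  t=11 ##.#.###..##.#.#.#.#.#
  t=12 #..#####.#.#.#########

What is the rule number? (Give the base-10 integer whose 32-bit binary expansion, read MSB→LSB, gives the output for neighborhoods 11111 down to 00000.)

1374354738

  ##### -> .   bit 31 = 0  t=0,i=2
  ####. -> #   bit 30 = 1  t=0,i=3
  ###.# -> .   bit 29 = 0  t=0,i=4
  ###.. -> #   bit 28 = 1  t=2,i=17
  ##.## -> .   bit 27 = 0  t=0,i=5
  ##.#. -> .   bit 26 = 0  t=1,i=19
  ##..# -> .   bit 25 = 0  t=0,i=8
  ##... -> #   bit 24 = 1  t=0,i=18
  #.### -> #   bit 23 = 1  t=1,i=16
  #.##. -> #   bit 22 = 1  t=0,i=6
  #.#.# -> #   bit 21 = 1  t=1,i=12
  #.#.. -> .   bit 20 = 0  t=1,i=3
  #..## -> #   bit 19 = 1  t=0,i=12
  #..#. -> .   bit 18 = 0  t=0,i=9
  #...# -> #   bit 17 = 1  t=6,i=19
  #.... -> .   bit 16 = 0  t=0,i=19
  .#### -> #   bit 15 = 1  t=0,i=1
  .###. -> #   bit 14 = 1  t=1,i=17
  .##.# -> #   bit 13 = 1  t=0,i=14
  .##.. -> #   bit 12 = 1  t=0,i=7
  .#.## -> #   bit 11 = 1  t=1,i=15
  .#.#. -> #   bit 10 = 1  t=1,i=2
  .#..# -> .   bit 9 = 0  t=0,i=11
  .#... -> #   bit 8 = 1  t=3,i=12
  ..### -> .   bit 7 = 0  t=0,i=0
  ..##. -> .   bit 6 = 0  t=0,i=13
  ..#.# -> #   bit 5 = 1  t=1,i=1
  ..#.. -> #   bit 4 = 1  t=0,i=10
  ...## -> .   bit 3 = 0  t=0,i=21
  ...#. -> .   bit 2 = 0  t=6,i=20
  ....# -> #   bit 1 = 1  t=0,i=20
  ..... -> .   bit 0 = 0  t=2,i=20
  bits 01010001111010101111110100110010 = 1374354738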